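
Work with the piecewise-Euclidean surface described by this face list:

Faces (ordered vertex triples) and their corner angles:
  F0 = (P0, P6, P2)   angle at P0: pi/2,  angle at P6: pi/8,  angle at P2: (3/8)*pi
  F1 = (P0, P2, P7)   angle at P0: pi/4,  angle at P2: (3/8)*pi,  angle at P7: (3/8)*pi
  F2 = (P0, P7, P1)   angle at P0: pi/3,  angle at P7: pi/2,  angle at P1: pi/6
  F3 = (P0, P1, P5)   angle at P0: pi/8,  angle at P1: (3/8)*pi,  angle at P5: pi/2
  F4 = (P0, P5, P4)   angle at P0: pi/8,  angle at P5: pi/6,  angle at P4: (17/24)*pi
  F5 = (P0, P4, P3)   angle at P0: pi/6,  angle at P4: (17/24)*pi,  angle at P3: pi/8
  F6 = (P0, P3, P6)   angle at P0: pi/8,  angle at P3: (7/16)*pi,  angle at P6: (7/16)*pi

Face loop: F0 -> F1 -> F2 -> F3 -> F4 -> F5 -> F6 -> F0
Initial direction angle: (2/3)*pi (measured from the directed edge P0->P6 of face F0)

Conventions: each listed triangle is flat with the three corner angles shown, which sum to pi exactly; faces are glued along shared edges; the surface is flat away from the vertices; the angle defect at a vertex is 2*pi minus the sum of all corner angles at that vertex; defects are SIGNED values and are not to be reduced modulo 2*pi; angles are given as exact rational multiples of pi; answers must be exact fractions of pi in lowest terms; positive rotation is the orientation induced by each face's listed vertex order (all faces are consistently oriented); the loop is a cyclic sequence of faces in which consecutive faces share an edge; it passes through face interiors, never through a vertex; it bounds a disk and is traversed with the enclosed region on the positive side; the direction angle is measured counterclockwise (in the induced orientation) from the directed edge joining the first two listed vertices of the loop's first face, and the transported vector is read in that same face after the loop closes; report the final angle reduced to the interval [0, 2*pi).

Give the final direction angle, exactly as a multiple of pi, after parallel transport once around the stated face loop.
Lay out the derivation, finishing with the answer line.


enclosed vertex P0: corner angles sum to (13/8)*pi, defect = 2*pi - (13/8)*pi = (3/8)*pi
holonomy = initial angle + sum of enclosed defects (mod 2*pi), positive in the induced orientation
final angle = (2/3)*pi + (3/8)*pi = (25/24)*pi (mod 2*pi)

Answer: final direction angle = (25/24)*pi


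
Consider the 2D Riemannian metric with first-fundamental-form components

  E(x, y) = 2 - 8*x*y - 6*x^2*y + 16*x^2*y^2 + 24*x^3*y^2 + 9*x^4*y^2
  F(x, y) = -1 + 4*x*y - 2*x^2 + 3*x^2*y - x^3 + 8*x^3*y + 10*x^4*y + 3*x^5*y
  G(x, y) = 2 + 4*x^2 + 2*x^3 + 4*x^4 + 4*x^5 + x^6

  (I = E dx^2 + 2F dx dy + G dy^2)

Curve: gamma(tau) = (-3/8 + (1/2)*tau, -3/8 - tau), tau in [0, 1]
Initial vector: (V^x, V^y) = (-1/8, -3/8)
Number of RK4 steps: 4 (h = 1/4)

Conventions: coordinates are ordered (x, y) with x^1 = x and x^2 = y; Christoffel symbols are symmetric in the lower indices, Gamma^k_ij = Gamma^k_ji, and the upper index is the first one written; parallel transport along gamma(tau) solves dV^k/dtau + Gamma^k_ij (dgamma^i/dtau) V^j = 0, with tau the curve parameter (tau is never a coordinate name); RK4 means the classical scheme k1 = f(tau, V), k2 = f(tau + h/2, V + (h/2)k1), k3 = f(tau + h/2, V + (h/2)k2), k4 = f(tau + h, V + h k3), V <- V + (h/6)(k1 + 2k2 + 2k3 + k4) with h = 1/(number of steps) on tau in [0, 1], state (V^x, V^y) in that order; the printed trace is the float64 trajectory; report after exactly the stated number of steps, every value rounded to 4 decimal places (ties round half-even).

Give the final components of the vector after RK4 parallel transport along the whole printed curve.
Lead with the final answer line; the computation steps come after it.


Answer: V^x = -0.0766, V^y = -0.4421

gamma'(tau) = (1/2, -1); f(tau, V)^k = -Gamma^k_ij(gamma(tau)) gamma'^i(tau) V^j; h = 1/4; intermediate values shown to 6 dp
curve data and Christoffel symbols at the stage parameters:
  tau = 0.000000: gamma = (-0.375000, -0.375000), gamma' = (0.500000, -1.000000); Gamma_xxx = 0.136493, Gamma_xxy = 0.224238, Gamma_xyy = 0.000000, Gamma_yxx = -0.281488, Gamma_yxy = -0.462445, Gamma_yyy = 0.000000
  tau = 0.125000: gamma = (-0.312500, -0.500000), gamma' = (0.500000, -1.000000); Gamma_xxx = 0.210780, Gamma_xxy = 0.189857, Gamma_xyy = 0.000000, Gamma_yxx = -0.470802, Gamma_yxy = -0.424068, Gamma_yyy = 0.000000
  tau = 0.250000: gamma = (-0.250000, -0.625000), gamma' = (0.500000, -1.000000); Gamma_xxx = 0.310981, Gamma_xxy = 0.161710, Gamma_xyy = 0.000000, Gamma_yxx = -0.700940, Gamma_yxy = -0.364489, Gamma_yyy = 0.000000
  tau = 0.375000: gamma = (-0.187500, -0.750000), gamma' = (0.500000, -1.000000); Gamma_xxx = 0.464448, Gamma_xxy = 0.138830, Gamma_xyy = 0.000000, Gamma_yxx = -0.956333, Gamma_yxy = -0.285860, Gamma_yyy = 0.000000
  tau = 0.500000: gamma = (-0.125000, -0.875000), gamma' = (0.500000, -1.000000); Gamma_xxx = 0.708115, Gamma_xxy = 0.112832, Gamma_xyy = 0.000000, Gamma_yxx = -1.207692, Gamma_yxy = -0.192434, Gamma_yyy = 0.000000
  tau = 0.625000: gamma = (-0.062500, -1.000000), gamma' = (0.500000, -1.000000); Gamma_xxx = 1.063890, Gamma_xxy = 0.069932, Gamma_xyy = 0.000000, Gamma_yxx = -1.407267, Gamma_yxy = -0.092504, Gamma_yyy = 0.000000
  tau = 0.750000: gamma = (0.000000, -1.125000), gamma' = (0.500000, -1.000000); Gamma_xxx = 1.500000, Gamma_xxy = 0.000000, Gamma_xyy = 0.000000, Gamma_yxx = -1.500000, Gamma_yxy = 0.000000, Gamma_yyy = 0.000000
  tau = 0.875000: gamma = (0.062500, -1.250000), gamma' = (0.500000, -1.000000); Gamma_xxx = 1.921334, Gamma_xxy = -0.091950, Gamma_xyy = 0.000000, Gamma_yxx = -1.459380, Gamma_yxy = 0.069842, Gamma_yyy = 0.000000
  tau = 1.000000: gamma = (0.125000, -1.375000), gamma' = (0.500000, -1.000000); Gamma_xxx = 2.227522, Gamma_xxy = -0.186515, Gamma_xyy = 0.000000, Gamma_yxx = -1.313667, Gamma_yxy = 0.109996, Gamma_yyy = 0.000000
step 0: V^x = -0.1250, V^y = -0.3750
step 1: k1 = (0.022546, -0.046496), k2 = (0.025830, -0.057693), k3 = (0.025997, -0.058068), k4 = (0.030757, -0.069326); V <- V + (h/6)(k1 + 2k2 + 2k3 + k4): V^x = -0.1185, V^y = -0.3895
step 2: k1 = (0.030754, -0.069319), k2 = (0.038341, -0.078947), k3 = (0.038336, -0.078937), k4 = (0.049349, -0.084166); V <- V + (h/6)(k1 + 2k2 + 2k3 + k4): V^x = -0.1087, V^y = -0.4090
step 3: k1 = (0.049305, -0.084089), k2 = (0.062058, -0.082088), k3 = (0.061313, -0.081102), k4 = (0.070053, -0.070053); V <- V + (h/6)(k1 + 2k2 + 2k3 + k4): V^x = -0.0935, V^y = -0.4290
step 4: k1 = (0.070109, -0.070109), k2 = (0.069044, -0.052444), k3 = (0.069286, -0.052627), k4 = (0.057787, -0.034079); V <- V + (h/6)(k1 + 2k2 + 2k3 + k4): V^x = -0.0766, V^y = -0.4421


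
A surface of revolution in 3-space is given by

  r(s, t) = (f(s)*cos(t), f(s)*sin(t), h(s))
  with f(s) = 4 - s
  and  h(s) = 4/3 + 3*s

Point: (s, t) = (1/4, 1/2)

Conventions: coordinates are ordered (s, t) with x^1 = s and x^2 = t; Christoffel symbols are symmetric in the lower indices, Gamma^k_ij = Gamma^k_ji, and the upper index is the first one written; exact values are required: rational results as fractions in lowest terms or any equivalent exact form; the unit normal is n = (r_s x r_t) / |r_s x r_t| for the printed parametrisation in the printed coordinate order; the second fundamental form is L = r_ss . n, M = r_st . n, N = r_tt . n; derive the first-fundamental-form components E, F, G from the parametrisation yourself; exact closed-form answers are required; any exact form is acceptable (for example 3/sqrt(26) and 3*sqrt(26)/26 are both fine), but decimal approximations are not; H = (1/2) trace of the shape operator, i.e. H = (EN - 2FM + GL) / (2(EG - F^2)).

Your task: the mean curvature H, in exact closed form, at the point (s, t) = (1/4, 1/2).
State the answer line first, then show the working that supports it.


Answer: H = sqrt(10)/25

f = 15/4, f' = -1, f'' = 0, h' = 3, h'' = 0
E = 10, F = 0, G = 225/16; answer radicand W^2 = 10
unnormalised second-form numerators: l = 0, m = 0, n = 45/4; L = l/sqrt(10), and similarly M = m/sqrt(W^2), N = n/sqrt(W^2)
H = (E*n - 2*F*m + G*l) / (2*(EG - F^2)*sqrt(W^2)); E*n - 2*F*m + G*l = 225/2, EG - F^2 = 1125/8, so H = (2/5)/sqrt(10)


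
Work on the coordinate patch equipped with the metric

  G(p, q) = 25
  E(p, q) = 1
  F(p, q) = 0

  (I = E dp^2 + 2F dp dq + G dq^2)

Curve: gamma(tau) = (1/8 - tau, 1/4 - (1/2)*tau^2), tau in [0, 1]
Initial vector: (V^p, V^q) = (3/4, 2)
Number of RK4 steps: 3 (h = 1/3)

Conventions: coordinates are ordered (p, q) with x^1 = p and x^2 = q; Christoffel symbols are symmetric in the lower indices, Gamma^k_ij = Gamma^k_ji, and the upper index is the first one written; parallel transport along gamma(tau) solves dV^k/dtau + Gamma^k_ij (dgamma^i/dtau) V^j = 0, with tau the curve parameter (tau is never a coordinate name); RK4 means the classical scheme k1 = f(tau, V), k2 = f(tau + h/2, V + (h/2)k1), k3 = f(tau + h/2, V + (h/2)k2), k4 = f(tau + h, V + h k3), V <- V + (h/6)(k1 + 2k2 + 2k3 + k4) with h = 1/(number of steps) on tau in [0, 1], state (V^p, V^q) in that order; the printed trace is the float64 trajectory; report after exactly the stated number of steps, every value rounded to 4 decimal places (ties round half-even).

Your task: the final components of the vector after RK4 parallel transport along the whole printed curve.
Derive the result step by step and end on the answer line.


gamma'(tau) = (-1, -tau); f(tau, V)^k = -Gamma^k_ij(gamma(tau)) gamma'^i(tau) V^j; h = 1/3; intermediate values shown to 6 dp
curve data and Christoffel symbols at the stage parameters:
  tau = 0.000000: gamma = (0.125000, 0.250000), gamma' = (-1.000000, 0.000000); Gamma_ppp = 0.000000, Gamma_ppq = 0.000000, Gamma_pqq = 0.000000, Gamma_qpp = 0.000000, Gamma_qpq = 0.000000, Gamma_qqq = 0.000000
  tau = 0.166667: gamma = (-0.041667, 0.236111), gamma' = (-1.000000, -0.166667); Gamma_ppp = 0.000000, Gamma_ppq = 0.000000, Gamma_pqq = 0.000000, Gamma_qpp = 0.000000, Gamma_qpq = 0.000000, Gamma_qqq = 0.000000
  tau = 0.333333: gamma = (-0.208333, 0.194444), gamma' = (-1.000000, -0.333333); Gamma_ppp = 0.000000, Gamma_ppq = 0.000000, Gamma_pqq = 0.000000, Gamma_qpp = 0.000000, Gamma_qpq = 0.000000, Gamma_qqq = 0.000000
  tau = 0.500000: gamma = (-0.375000, 0.125000), gamma' = (-1.000000, -0.500000); Gamma_ppp = 0.000000, Gamma_ppq = 0.000000, Gamma_pqq = 0.000000, Gamma_qpp = 0.000000, Gamma_qpq = 0.000000, Gamma_qqq = 0.000000
  tau = 0.666667: gamma = (-0.541667, 0.027778), gamma' = (-1.000000, -0.666667); Gamma_ppp = 0.000000, Gamma_ppq = 0.000000, Gamma_pqq = 0.000000, Gamma_qpp = 0.000000, Gamma_qpq = 0.000000, Gamma_qqq = 0.000000
  tau = 0.833333: gamma = (-0.708333, -0.097222), gamma' = (-1.000000, -0.833333); Gamma_ppp = 0.000000, Gamma_ppq = 0.000000, Gamma_pqq = 0.000000, Gamma_qpp = 0.000000, Gamma_qpq = 0.000000, Gamma_qqq = 0.000000
  tau = 1.000000: gamma = (-0.875000, -0.250000), gamma' = (-1.000000, -1.000000); Gamma_ppp = 0.000000, Gamma_ppq = 0.000000, Gamma_pqq = 0.000000, Gamma_qpp = 0.000000, Gamma_qpq = 0.000000, Gamma_qqq = 0.000000
step 0: V^p = 0.7500, V^q = 2.0000
step 1: k1 = (0.000000, 0.000000), k2 = (0.000000, 0.000000), k3 = (0.000000, 0.000000), k4 = (0.000000, 0.000000); V <- V + (h/6)(k1 + 2k2 + 2k3 + k4): V^p = 0.7500, V^q = 2.0000
step 2: k1 = (0.000000, 0.000000), k2 = (0.000000, 0.000000), k3 = (0.000000, 0.000000), k4 = (0.000000, 0.000000); V <- V + (h/6)(k1 + 2k2 + 2k3 + k4): V^p = 0.7500, V^q = 2.0000
step 3: k1 = (0.000000, 0.000000), k2 = (0.000000, 0.000000), k3 = (0.000000, 0.000000), k4 = (0.000000, 0.000000); V <- V + (h/6)(k1 + 2k2 + 2k3 + k4): V^p = 0.7500, V^q = 2.0000

Answer: V^p = 0.7500, V^q = 2.0000


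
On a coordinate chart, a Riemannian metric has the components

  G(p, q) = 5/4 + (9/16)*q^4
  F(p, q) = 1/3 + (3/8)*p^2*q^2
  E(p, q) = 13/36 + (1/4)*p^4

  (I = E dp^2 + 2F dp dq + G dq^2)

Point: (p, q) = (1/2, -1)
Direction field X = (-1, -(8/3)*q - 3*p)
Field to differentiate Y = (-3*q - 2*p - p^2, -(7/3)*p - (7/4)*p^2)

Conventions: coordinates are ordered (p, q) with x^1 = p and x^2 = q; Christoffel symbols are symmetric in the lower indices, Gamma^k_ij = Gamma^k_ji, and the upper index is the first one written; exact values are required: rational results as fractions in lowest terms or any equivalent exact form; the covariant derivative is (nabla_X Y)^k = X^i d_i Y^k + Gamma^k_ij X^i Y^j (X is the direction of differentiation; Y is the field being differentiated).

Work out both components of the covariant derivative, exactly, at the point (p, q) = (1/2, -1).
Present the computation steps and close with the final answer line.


E = 217/576, F = 41/96, G = 29/16 at the point
E_p = 1/8, E_q = 0, F_p = 3/8, F_q = -3/16, G_p = 0, G_q = -9/4
EG - F^2 = 1153/2304;  g^inv = (2304/1153) * [[29/16, -41/96], [-41/96, 217/576]]
first-kind symbols [ij,l] = (1/2)(d_i g_jl + d_j g_il - d_l g_ij): [pp,p] = E_p/2 = 1/16, [pp,q] = F_p - E_q/2 = 3/8, [pq,p] = E_q/2 = 0, [pq,q] = G_p/2 = 0, [qq,p] = F_q - G_p/2 = -3/16, [qq,q] = G_q/2 = -9/8
Gamma^p_ij = (G*[ij,p] - F*[ij,q])/(EG - F^2), Gamma^q_ij = (E*[ij,q] - F*[ij,p])/(EG - F^2)
Gamma_ppp = -108/1153, Gamma_ppq = 0, Gamma_pqq = 324/1153, Gamma_qpp = 264/1153, Gamma_qpq = 0, Gamma_qqq = -792/1153
X = (-1, 7/6), Y = (7/4, -77/48) at the point

Answer: (nabla_X Y)^p = -7951/9224, (nabla_X Y)^q = 17185/3459


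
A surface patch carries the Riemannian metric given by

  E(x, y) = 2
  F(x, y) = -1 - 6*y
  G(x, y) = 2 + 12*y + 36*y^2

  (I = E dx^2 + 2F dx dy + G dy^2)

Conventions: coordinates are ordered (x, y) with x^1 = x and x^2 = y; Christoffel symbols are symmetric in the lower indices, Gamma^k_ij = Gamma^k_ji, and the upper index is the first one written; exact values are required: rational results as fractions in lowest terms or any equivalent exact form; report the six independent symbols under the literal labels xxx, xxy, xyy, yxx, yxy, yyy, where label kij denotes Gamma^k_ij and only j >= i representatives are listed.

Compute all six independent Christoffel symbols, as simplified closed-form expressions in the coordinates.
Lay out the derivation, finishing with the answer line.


E = 2; F = -1 - 6*y; G = 2 + 12*y + 36*y^2
Gamma^k_ij = (1/2) g^{kl} (d_i g_jl + d_j g_il - d_l g_ij), with g^inv = (1/(EG-F^2)) [[G, -F], [-F, E]]
first partials: E_x = 0, E_y = 0, F_x = 0, F_y = -6, G_x = 0, G_y = 12 + 72*y
D = EG - F^2 = 3 + 12*y + 36*y^2
expanded: Gamma^x_xx = (G E_x - 2F F_x + F E_y)/(2D), Gamma^x_xy = (G E_y - F G_x)/(2D), Gamma^x_yy = (2G F_y - G G_x - F G_y)/(2D), Gamma^y_xx = (2E F_x - E E_y - F E_x)/(2D), Gamma^y_xy = (E G_x - F E_y)/(2D), Gamma^y_yy = (E G_y - 2F F_y + F G_x)/(2D); substitute and cancel common factors

Answer: Gamma_xxx = 0, Gamma_xxy = 0, Gamma_xyy = -2/(12*y^2 + 4*y + 1), Gamma_yxx = 0, Gamma_yxy = 0, Gamma_yyy = (12*y + 2)/(12*y^2 + 4*y + 1)


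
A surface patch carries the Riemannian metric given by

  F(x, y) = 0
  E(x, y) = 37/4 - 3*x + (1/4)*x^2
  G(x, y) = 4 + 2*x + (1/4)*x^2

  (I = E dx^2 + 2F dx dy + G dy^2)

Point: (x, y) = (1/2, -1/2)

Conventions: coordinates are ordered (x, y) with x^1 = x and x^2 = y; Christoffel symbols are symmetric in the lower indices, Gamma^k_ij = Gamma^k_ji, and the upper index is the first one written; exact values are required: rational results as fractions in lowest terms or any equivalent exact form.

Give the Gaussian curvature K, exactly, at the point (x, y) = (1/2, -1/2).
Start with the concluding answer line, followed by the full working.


Answer: K = -704/140625

E = 125/16, F = 0, G = 81/16, EG - F^2 = 10125/256 at the point
E_x = -11/4, E_y = 0, F_x = 0, F_y = 0, G_x = 9/4, G_y = 0
E_yy = 0, F_xy = 0, G_xx = 1/2
Brioschi: K = (det M1 - det M2) / (EG - F^2)^2 with the standard first/second-derivative matrices M1, M2.
M1 = [[-E_yy/2 + F_xy - G_xx/2, E_x/2, F_x - E_y/2], [F_y - G_x/2, E, F], [G_y/2, F, G]] = [[-1/4, -11/8, 0], [-9/8, 125/16, 0], [0, 0, 81/16]]; det M1 = -567/32
M2 = [[0, E_y/2, G_x/2], [E_y/2, E, F], [G_x/2, F, G]] = [[0, 0, 9/8], [0, 125/16, 0], [9/8, 0, 81/16]]; det M2 = -10125/1024
det M1 - det M2 = -8019/1024; K = -8019/1024 / (10125/256)^2 = -704/140625


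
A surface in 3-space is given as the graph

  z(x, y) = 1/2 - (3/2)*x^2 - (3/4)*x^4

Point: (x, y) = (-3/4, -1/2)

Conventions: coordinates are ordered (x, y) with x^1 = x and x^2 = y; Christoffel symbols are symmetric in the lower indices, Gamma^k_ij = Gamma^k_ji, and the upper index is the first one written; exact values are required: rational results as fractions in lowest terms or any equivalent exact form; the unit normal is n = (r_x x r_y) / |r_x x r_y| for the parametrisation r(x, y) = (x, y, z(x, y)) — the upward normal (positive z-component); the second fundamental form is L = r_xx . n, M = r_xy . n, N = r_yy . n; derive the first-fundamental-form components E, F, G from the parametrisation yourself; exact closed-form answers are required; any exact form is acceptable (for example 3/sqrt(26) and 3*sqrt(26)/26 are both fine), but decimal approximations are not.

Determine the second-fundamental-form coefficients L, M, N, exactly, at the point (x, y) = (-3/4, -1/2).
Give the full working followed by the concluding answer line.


z_x = 225/64, z_y = 0, z_xx = -129/16, z_xy = 0, z_yy = 0
E = 54721/4096, F = 0, G = 1; answer radicand W^2 = 54721/4096
unnormalised second-form numerators: l = -129/16, m = 0, n = 0; L = l/sqrt(54721/4096), and similarly M = m/sqrt(W^2), N = n/sqrt(W^2)

Answer: L = -516*sqrt(54721)/54721, M = 0, N = 0


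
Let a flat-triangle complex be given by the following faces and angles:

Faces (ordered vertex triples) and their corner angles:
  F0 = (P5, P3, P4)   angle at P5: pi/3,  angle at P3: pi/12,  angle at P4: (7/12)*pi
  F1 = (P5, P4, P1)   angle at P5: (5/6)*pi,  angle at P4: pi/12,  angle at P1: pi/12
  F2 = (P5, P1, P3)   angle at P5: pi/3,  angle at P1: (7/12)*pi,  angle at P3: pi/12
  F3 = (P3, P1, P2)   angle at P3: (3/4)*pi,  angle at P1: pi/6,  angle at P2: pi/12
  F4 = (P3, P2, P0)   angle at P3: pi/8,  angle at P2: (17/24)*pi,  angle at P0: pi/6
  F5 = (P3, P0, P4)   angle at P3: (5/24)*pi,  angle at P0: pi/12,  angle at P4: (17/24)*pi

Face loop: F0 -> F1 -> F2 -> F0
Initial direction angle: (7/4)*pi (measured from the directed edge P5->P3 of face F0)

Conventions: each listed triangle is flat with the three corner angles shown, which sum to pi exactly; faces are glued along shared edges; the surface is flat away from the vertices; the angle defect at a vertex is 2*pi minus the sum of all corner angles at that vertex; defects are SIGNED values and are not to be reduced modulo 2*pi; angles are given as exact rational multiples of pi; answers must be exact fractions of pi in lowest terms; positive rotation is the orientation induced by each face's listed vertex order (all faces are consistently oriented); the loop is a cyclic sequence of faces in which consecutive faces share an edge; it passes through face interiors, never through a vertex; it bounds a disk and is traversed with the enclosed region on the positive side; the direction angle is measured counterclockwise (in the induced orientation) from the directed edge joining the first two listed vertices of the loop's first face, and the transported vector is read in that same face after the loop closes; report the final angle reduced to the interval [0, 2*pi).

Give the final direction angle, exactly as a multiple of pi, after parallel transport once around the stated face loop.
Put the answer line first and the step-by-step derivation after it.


Answer: final direction angle = pi/4

enclosed vertex P5: corner angles sum to (3/2)*pi, defect = 2*pi - (3/2)*pi = pi/2
the rotation equals the total enclosed defect, so the final angle is initial + defects (mod 2*pi)
final angle = (7/4)*pi + pi/2 = pi/4 (mod 2*pi)


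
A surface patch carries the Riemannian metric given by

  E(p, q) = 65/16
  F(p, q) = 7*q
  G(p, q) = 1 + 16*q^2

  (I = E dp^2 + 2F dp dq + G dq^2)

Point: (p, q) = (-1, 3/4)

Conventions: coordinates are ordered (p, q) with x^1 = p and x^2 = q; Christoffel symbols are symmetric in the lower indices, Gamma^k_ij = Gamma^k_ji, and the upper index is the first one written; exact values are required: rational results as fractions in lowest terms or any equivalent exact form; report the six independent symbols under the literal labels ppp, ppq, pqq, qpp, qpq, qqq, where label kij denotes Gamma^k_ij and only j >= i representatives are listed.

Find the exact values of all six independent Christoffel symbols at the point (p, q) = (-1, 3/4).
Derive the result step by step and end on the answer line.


E = 65/16, F = 21/4, G = 10 at the point
E_p = 0, E_q = 0, F_p = 0, F_q = 7, G_p = 0, G_q = 24
EG - F^2 = 209/16;  g^inv = (16/209) * [[10, -21/4], [-21/4, 65/16]]
first-kind symbols [ij,l] = (1/2)(d_i g_jl + d_j g_il - d_l g_ij): [pp,p] = E_p/2 = 0, [pp,q] = F_p - E_q/2 = 0, [pq,p] = E_q/2 = 0, [pq,q] = G_p/2 = 0, [qq,p] = F_q - G_p/2 = 7, [qq,q] = G_q/2 = 12
Gamma^p_ij = (G*[ij,p] - F*[ij,q])/(EG - F^2), Gamma^q_ij = (E*[ij,q] - F*[ij,p])/(EG - F^2)

Answer: Gamma_ppp = 0, Gamma_ppq = 0, Gamma_pqq = 112/209, Gamma_qpp = 0, Gamma_qpq = 0, Gamma_qqq = 192/209


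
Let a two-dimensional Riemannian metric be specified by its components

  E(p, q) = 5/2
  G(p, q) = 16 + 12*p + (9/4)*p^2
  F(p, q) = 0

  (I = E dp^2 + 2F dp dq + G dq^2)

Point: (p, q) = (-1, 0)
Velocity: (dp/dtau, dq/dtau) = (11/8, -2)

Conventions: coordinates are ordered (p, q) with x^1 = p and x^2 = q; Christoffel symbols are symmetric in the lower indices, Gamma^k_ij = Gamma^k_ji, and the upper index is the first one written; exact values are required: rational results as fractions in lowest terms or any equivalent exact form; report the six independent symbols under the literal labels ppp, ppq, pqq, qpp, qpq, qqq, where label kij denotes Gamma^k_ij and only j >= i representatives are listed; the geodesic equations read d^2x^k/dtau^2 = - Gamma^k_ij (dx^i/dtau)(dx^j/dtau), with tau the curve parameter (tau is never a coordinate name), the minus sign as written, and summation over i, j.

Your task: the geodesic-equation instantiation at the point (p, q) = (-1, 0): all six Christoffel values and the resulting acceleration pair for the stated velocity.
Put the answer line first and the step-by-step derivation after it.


Answer: Gamma_ppp = 0, Gamma_ppq = 0, Gamma_pqq = -3/2, Gamma_qpp = 0, Gamma_qpq = 3/5, Gamma_qqq = 0; accelerations (d^2p/dtau^2, d^2q/dtau^2) = (6, 33/10)

E = 5/2, F = 0, G = 25/4 at the point
E_p = 0, E_q = 0, F_p = 0, F_q = 0, G_p = 15/2, G_q = 0
EG - F^2 = 125/8;  g^inv = (8/125) * [[25/4, 0], [0, 5/2]]
first-kind symbols [ij,l] = (1/2)(d_i g_jl + d_j g_il - d_l g_ij): [pp,p] = E_p/2 = 0, [pp,q] = F_p - E_q/2 = 0, [pq,p] = E_q/2 = 0, [pq,q] = G_p/2 = 15/4, [qq,p] = F_q - G_p/2 = -15/4, [qq,q] = G_q/2 = 0
Gamma^p_ij = (G*[ij,p] - F*[ij,q])/(EG - F^2), Gamma^q_ij = (E*[ij,q] - F*[ij,p])/(EG - F^2)
Gamma_ppp = 0, Gamma_ppq = 0, Gamma_pqq = -3/2, Gamma_qpp = 0, Gamma_qpq = 3/5, Gamma_qqq = 0
d^2p/dtau^2 = -(Gamma_ppp*(11/8)^2 + 2*Gamma_ppq*(11/8)*(-2) + Gamma_pqq*(-2)^2) = 6
d^2q/dtau^2 = -(Gamma_qpp*(11/8)^2 + 2*Gamma_qpq*(11/8)*(-2) + Gamma_qqq*(-2)^2) = 33/10


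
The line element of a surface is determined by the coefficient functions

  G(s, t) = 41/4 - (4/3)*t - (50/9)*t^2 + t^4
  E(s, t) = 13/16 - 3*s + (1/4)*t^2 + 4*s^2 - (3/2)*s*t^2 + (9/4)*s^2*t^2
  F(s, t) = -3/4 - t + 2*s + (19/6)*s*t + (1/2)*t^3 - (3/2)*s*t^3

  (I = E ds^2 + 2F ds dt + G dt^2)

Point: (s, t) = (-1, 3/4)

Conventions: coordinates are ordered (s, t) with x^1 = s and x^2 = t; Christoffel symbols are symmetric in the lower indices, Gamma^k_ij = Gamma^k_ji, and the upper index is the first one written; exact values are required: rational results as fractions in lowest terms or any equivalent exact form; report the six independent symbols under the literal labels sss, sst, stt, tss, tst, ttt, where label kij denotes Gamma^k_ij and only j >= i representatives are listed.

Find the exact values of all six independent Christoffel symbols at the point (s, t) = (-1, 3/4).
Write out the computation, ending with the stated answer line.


E = 161/16, F = -161/32, G = 1649/256 at the point
E_s = -115/8, E_t = 6, F_s = 479/128, F_t = -19/24, G_s = 0, G_t = -383/48
EG - F^2 = 161805/4096;  g^inv = (4096/161805) * [[1649/256, 161/32], [161/32, 161/16]]
first-kind symbols [ij,l] = (1/2)(d_i g_jl + d_j g_il - d_l g_ij): [ss,s] = E_s/2 = -115/16, [ss,t] = F_s - E_t/2 = 95/128, [st,s] = E_t/2 = 3, [st,t] = G_s/2 = 0, [tt,s] = F_t - G_s/2 = -19/24, [tt,t] = G_t/2 = -383/96
Gamma^s_ij = (G*[ij,s] - F*[ij,t])/(EG - F^2), Gamma^t_ij = (E*[ij,t] - F*[ij,s])/(EG - F^2)

Answer: Gamma_sss = -1516/1407, Gamma_sst = 26384/53935, Gamma_stt = -309314/485415, Gamma_tss = -146/201, Gamma_tst = 128/335, Gamma_ttt = -3368/3015


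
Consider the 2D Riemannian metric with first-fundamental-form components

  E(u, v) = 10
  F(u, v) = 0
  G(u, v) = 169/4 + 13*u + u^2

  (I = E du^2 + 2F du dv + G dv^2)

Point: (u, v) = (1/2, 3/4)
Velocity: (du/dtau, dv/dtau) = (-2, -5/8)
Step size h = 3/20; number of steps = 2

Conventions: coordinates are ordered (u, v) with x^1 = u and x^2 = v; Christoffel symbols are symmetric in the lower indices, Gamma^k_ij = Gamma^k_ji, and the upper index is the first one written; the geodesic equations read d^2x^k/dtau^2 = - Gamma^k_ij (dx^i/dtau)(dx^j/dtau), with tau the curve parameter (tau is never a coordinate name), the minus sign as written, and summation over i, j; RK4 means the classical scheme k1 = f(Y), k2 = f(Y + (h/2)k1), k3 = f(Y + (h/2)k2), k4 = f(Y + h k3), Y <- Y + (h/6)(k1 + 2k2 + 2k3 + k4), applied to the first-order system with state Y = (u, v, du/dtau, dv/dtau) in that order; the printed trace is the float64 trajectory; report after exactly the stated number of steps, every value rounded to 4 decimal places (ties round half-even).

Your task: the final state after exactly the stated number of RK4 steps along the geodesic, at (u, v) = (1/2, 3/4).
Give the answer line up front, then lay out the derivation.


Answer: u = -0.0866, v = 0.5452, du/dtau = -1.9063, dv/dtau = -0.7445

f(Y) = (du/dtau, dv/dtau, -Gamma^u_ij Y'^i Y'^j, -Gamma^v_ij Y'^i Y'^j) with the Gammas evaluated at the stage position; h = 0.150000; intermediate values shown to 6 dp
step 0: u = 0.5000, v = 0.7500, du/dtau = -2.0000, dv/dtau = -0.6250
step 1:
  k1: at (u, v) = (0.500000, 0.750000), (du/dtau, dv/dtau) = (-2.000000, -0.625000); Gamma_uuu = 0.000000, Gamma_uuv = 0.000000, Gamma_uvv = -0.700000, Gamma_vuu = 0.000000, Gamma_vuv = 0.142857, Gamma_vvv = 0.000000; k1 = (-2.000000, -0.625000, 0.273438, -0.357143)
  k2: at (u, v) = (0.350000, 0.703125), (du/dtau, dv/dtau) = (-1.979492, -0.651786); Gamma_uuu = 0.000000, Gamma_uuv = 0.000000, Gamma_uvv = -0.685000, Gamma_vuu = 0.000000, Gamma_vuv = 0.145985, Gamma_vvv = 0.000000; k2 = (-1.979492, -0.651786, 0.291005, -0.376702)
  k3: at (u, v) = (0.351538, 0.701116), (du/dtau, dv/dtau) = (-1.978175, -0.653253); Gamma_uuu = 0.000000, Gamma_uuv = 0.000000, Gamma_uvv = -0.685154, Gamma_vuu = 0.000000, Gamma_vuv = 0.145953, Gamma_vvv = 0.000000; k3 = (-1.978175, -0.653253, 0.292382, -0.377214)
  k4: at (u, v) = (0.203274, 0.652012), (du/dtau, dv/dtau) = (-1.956143, -0.681582); Gamma_uuu = 0.000000, Gamma_uuv = 0.000000, Gamma_uvv = -0.670327, Gamma_vuu = 0.000000, Gamma_vuv = 0.149181, Gamma_vvv = 0.000000; k4 = (-1.956143, -0.681582, 0.311403, -0.397797)
  Y <- Y + (h/6)(k1 + 2k2 + 2k3 + k4): u = 0.2032, v = 0.6521, du/dtau = -1.9562, dv/dtau = -0.6816
step 2:
  k1: at (u, v) = (0.203213, 0.652084), (du/dtau, dv/dtau) = (-1.956210, -0.681569); Gamma_uuu = 0.000000, Gamma_uuv = 0.000000, Gamma_uvv = -0.670321, Gamma_vuu = 0.000000, Gamma_vuv = 0.149182, Gamma_vvv = 0.000000; k1 = (-1.956210, -0.681569, 0.311389, -0.397807)
  k2: at (u, v) = (0.056497, 0.600966), (du/dtau, dv/dtau) = (-1.932855, -0.711405); Gamma_uuu = 0.000000, Gamma_uuv = 0.000000, Gamma_uvv = -0.655650, Gamma_vuu = 0.000000, Gamma_vuv = 0.152520, Gamma_vvv = 0.000000; k2 = (-1.932855, -0.711405, 0.331822, -0.419444)
  k3: at (u, v) = (0.058249, 0.598728), (du/dtau, dv/dtau) = (-1.931323, -0.713028); Gamma_uuu = 0.000000, Gamma_uuv = 0.000000, Gamma_uvv = -0.655825, Gamma_vuu = 0.000000, Gamma_vuv = 0.152480, Gamma_vvv = 0.000000; k3 = (-1.931323, -0.713028, 0.333427, -0.419956)
  k4: at (u, v) = (-0.086485, 0.545129), (du/dtau, dv/dtau) = (-1.906196, -0.744563); Gamma_uuu = 0.000000, Gamma_uuv = 0.000000, Gamma_uvv = -0.641351, Gamma_vuu = 0.000000, Gamma_vuv = 0.155921, Gamma_vvv = 0.000000; k4 = (-1.906196, -0.744563, 0.355548, -0.442591)
  Y <- Y + (h/6)(k1 + 2k2 + 2k3 + k4): u = -0.0866, v = 0.5452, du/dtau = -1.9063, dv/dtau = -0.7445


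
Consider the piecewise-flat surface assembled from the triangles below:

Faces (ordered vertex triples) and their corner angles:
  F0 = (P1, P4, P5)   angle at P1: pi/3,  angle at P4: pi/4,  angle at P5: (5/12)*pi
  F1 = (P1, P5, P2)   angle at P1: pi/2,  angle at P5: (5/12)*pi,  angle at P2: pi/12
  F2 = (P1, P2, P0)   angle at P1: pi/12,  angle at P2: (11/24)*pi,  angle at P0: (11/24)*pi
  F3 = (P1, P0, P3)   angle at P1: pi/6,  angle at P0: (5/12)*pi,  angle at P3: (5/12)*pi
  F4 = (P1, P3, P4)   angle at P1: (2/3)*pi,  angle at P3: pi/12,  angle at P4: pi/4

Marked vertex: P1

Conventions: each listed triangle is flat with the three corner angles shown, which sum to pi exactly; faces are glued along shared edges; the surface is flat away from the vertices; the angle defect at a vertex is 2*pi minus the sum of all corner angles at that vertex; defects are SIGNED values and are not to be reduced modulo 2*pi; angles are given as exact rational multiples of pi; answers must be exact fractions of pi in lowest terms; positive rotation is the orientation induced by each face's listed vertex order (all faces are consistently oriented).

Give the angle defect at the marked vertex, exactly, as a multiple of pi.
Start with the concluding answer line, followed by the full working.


Answer: defect(P1) = pi/4

Sum of corner angles at P1: (7/4)*pi
defect = 2*pi - (7/4)*pi


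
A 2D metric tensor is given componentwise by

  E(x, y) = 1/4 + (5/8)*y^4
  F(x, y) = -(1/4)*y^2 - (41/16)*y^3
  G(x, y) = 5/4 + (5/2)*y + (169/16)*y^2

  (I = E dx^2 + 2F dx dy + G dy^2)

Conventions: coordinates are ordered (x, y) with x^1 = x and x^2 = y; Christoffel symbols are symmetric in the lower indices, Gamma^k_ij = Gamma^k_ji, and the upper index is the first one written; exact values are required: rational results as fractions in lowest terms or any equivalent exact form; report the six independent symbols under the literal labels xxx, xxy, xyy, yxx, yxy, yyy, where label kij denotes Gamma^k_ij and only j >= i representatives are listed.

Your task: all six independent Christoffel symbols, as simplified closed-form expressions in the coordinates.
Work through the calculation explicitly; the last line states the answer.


E = 1/4 + (5/8)*y^4; F = -(1/4)*y^2 - (41/16)*y^3; G = 5/4 + (5/2)*y + (169/16)*y^2
Gamma^k_ij = (1/2) g^{kl} (d_i g_jl + d_j g_il - d_l g_ij), with g^inv = (1/(EG-F^2)) [[G, -F], [-F, E]]
first partials: E_x = 0, E_y = (5/2)*y^3, F_x = 0, F_y = -(1/2)*y - (123/16)*y^2, G_x = 0, G_y = 5/2 + (169/8)*y
D = EG - F^2 = 5/16 + (5/8)*y + (169/64)*y^2 + (23/32)*y^4 + (9/32)*y^5 + (9/256)*y^6
expanded: Gamma^x_xx = (G E_x - 2F F_x + F E_y)/(2D), Gamma^x_xy = (G E_y - F G_x)/(2D), Gamma^x_yy = (2G F_y - G G_x - F G_y)/(2D), Gamma^y_xx = (2E F_x - E E_y - F E_x)/(2D), Gamma^y_xy = (E G_x - F E_y)/(2D), Gamma^y_yy = (E G_y - 2F F_y + F G_x)/(2D); substitute and cancel common factors

Answer: Gamma_xxx = (-820*y^6 - 80*y^5)/(9*y^6 + 72*y^5 + 184*y^4 + 676*y^2 + 160*y + 80), Gamma_xxy = (3380*y^5 + 800*y^4 + 400*y^3)/(9*y^6 + 72*y^5 + 184*y^4 + 676*y^2 + 160*y + 80), Gamma_xyy = (-13858*y^4 - 4776*y^3 - 2700*y^2 - 160*y)/(9*y^6 + 72*y^5 + 184*y^4 + 676*y^2 + 160*y + 80), Gamma_yxx = (-200*y^7 - 80*y^3)/(9*y^6 + 72*y^5 + 184*y^4 + 676*y^2 + 160*y + 80), Gamma_yxy = (820*y^6 + 80*y^5)/(9*y^6 + 72*y^5 + 184*y^4 + 676*y^2 + 160*y + 80), Gamma_yyy = (-3353*y^5 - 620*y^4 - 32*y^3 + 676*y + 80)/(9*y^6 + 72*y^5 + 184*y^4 + 676*y^2 + 160*y + 80)


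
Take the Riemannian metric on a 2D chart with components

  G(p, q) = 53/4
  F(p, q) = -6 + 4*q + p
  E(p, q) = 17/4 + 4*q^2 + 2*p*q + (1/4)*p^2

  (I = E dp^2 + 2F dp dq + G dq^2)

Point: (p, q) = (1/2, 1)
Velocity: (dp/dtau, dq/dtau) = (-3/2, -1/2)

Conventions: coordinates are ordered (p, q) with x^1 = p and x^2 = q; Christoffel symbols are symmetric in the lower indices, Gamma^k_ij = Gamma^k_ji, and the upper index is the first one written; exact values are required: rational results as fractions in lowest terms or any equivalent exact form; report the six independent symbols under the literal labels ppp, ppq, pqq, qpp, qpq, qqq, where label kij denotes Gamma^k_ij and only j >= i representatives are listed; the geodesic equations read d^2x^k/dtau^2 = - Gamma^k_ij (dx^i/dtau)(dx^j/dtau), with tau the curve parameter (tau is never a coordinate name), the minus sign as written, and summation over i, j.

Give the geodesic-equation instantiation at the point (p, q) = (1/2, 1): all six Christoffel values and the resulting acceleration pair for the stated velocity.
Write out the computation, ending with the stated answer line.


E = 149/16, F = -3/2, G = 53/4 at the point
E_p = 9/4, E_q = 9, F_p = 1, F_q = 4, G_p = 0, G_q = 0
EG - F^2 = 7753/64;  g^inv = (64/7753) * [[53/4, 3/2], [3/2, 149/16]]
first-kind symbols [ij,l] = (1/2)(d_i g_jl + d_j g_il - d_l g_ij): [pp,p] = E_p/2 = 9/8, [pp,q] = F_p - E_q/2 = -7/2, [pq,p] = E_q/2 = 9/2, [pq,q] = G_p/2 = 0, [qq,p] = F_q - G_p/2 = 4, [qq,q] = G_q/2 = 0
Gamma^p_ij = (G*[ij,p] - F*[ij,q])/(EG - F^2), Gamma^q_ij = (E*[ij,q] - F*[ij,p])/(EG - F^2)
Gamma_ppp = 618/7753, Gamma_ppq = 3816/7753, Gamma_pqq = 3392/7753, Gamma_qpp = -1978/7753, Gamma_qpq = 432/7753, Gamma_qqq = 384/7753
d^2p/dtau^2 = -(Gamma_ppp*(-3/2)^2 + 2*Gamma_ppq*(-3/2)*(-1/2) + Gamma_pqq*(-1/2)^2) = -15925/15506
d^2q/dtau^2 = -(Gamma_qpp*(-3/2)^2 + 2*Gamma_qpq*(-3/2)*(-1/2) + Gamma_qqq*(-1/2)^2) = 7413/15506

Answer: Gamma_ppp = 618/7753, Gamma_ppq = 3816/7753, Gamma_pqq = 3392/7753, Gamma_qpp = -1978/7753, Gamma_qpq = 432/7753, Gamma_qqq = 384/7753; accelerations (d^2p/dtau^2, d^2q/dtau^2) = (-15925/15506, 7413/15506)


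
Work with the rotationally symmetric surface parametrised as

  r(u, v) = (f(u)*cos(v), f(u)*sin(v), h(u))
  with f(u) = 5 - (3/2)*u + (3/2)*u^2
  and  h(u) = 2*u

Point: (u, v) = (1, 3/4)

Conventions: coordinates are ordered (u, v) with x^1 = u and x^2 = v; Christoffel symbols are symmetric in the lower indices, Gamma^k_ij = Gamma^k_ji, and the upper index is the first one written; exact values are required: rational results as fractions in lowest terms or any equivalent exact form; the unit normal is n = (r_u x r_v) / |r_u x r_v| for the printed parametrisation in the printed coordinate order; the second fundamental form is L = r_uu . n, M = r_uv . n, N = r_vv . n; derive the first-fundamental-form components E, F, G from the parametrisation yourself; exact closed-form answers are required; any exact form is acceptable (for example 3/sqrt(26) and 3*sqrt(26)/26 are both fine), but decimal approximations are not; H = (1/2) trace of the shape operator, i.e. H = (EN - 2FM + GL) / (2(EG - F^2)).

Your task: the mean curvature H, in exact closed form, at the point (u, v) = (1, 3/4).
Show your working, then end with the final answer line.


f = 5, f' = 3/2, f'' = 3, h' = 2, h'' = 0
E = 25/4, F = 0, G = 25; answer radicand W^2 = 25/4
unnormalised second-form numerators: l = -6, m = 0, n = 10; L = l/sqrt(25/4), and similarly M = m/sqrt(W^2), N = n/sqrt(W^2)
H = (E*n - 2*F*m + G*l) / (2*(EG - F^2)*sqrt(W^2)); E*n - 2*F*m + G*l = -175/2, EG - F^2 = 625/4, so H = (-7/25)/sqrt(25/4)

Answer: H = -14/125


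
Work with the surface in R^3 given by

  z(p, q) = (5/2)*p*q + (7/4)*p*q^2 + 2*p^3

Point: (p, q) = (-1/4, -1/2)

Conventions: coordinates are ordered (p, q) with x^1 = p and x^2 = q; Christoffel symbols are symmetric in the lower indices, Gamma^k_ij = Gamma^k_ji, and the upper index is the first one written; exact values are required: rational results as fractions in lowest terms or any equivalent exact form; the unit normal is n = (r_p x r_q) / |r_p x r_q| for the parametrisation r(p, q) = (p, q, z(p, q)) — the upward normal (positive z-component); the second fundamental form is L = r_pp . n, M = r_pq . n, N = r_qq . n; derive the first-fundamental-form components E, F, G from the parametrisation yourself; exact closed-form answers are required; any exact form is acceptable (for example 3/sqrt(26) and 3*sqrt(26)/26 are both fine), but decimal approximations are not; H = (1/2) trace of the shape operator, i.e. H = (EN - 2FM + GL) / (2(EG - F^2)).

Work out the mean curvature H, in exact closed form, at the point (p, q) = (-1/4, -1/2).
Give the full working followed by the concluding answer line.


z_p = -7/16, z_q = -3/16, z_pp = -3, z_pq = 3/4, z_qq = -7/8
E = 305/256, F = 21/256, G = 265/256; answer radicand W^2 = 157/128
unnormalised second-form numerators: l = -3, m = 3/4, n = -7/8; L = l/sqrt(157/128), and similarly M = m/sqrt(W^2), N = n/sqrt(W^2)
H = (E*n - 2*F*m + G*l) / (2*(EG - F^2)*sqrt(W^2)); E*n - 2*F*m + G*l = -8747/2048, EG - F^2 = 157/128, so H = (-8747/5024)/sqrt(157/128)

Answer: H = -8747*sqrt(314)/98596


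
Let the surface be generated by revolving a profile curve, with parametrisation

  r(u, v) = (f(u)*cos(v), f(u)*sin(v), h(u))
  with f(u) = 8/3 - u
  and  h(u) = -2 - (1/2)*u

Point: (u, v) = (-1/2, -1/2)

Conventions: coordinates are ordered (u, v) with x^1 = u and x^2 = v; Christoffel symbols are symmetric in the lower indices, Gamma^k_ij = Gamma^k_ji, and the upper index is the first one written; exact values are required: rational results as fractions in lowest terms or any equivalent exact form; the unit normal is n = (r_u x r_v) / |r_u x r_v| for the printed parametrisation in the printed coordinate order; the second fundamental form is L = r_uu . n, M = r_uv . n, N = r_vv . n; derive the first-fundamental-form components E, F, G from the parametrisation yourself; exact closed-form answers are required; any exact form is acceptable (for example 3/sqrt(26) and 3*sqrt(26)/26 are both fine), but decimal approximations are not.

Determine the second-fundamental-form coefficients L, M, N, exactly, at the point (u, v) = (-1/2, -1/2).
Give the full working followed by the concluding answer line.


f = 19/6, f' = -1, f'' = 0, h' = -1/2, h'' = 0
E = 5/4, F = 0, G = 361/36; answer radicand W^2 = 5/4
unnormalised second-form numerators: l = 0, m = 0, n = -19/12; L = l/sqrt(5/4), and similarly M = m/sqrt(W^2), N = n/sqrt(W^2)

Answer: L = 0, M = 0, N = -19*sqrt(5)/30


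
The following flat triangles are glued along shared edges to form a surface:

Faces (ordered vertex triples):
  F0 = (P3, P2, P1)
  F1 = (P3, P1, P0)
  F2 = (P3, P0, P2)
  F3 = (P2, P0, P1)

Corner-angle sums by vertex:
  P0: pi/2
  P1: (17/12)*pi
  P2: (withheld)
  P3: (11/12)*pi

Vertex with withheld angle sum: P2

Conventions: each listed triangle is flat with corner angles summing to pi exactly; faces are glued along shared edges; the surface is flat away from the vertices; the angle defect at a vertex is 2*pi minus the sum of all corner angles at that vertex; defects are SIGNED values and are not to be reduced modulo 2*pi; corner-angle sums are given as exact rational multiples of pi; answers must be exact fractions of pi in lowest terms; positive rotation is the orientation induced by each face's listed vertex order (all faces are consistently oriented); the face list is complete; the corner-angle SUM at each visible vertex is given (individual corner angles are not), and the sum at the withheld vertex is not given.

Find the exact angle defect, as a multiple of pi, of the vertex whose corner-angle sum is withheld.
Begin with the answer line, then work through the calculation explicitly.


Answer: defect(P2) = (5/6)*pi

V = 4, E = 6, F = 4; chi = V - E + F = 2
Gauss-Bonnet: total defect = 2*pi*chi = 4*pi; visible defects sum to (19/6)*pi


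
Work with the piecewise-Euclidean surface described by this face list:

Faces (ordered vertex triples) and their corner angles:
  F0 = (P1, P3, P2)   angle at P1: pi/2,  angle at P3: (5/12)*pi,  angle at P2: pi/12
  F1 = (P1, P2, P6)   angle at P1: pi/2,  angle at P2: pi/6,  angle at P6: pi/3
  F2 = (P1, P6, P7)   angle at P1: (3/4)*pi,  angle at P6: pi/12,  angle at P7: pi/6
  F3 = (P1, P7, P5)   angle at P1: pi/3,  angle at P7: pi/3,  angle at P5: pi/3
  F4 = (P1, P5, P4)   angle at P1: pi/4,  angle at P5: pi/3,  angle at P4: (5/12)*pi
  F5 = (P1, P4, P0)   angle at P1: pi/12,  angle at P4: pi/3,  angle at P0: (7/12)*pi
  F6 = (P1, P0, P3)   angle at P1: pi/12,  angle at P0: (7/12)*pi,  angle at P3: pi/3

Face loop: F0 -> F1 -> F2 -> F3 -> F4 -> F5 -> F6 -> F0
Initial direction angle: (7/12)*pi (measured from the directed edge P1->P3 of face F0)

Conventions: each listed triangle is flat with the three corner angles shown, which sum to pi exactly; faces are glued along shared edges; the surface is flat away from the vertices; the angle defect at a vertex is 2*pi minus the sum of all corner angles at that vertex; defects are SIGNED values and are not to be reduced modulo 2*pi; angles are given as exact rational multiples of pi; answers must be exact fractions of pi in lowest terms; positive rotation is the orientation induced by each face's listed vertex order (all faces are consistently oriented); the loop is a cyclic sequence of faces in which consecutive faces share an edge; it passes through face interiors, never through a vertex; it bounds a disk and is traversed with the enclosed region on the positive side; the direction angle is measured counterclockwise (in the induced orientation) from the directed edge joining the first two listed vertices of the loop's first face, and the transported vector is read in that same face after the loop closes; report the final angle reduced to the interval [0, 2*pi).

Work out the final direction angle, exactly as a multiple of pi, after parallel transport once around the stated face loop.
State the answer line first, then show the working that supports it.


Answer: final direction angle = pi/12

enclosed vertex P1: corner angles sum to (5/2)*pi, defect = 2*pi - (5/2)*pi = -pi/2
transport around the loop rotates by the sum of enclosed defects; add to the initial angle mod 2*pi
final angle = (7/12)*pi - pi/2 = pi/12 (mod 2*pi)
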